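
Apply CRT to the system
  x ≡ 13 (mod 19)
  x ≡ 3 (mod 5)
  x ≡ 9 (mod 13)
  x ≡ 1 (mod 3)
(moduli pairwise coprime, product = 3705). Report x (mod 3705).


Product of moduli M = 19 · 5 · 13 · 3 = 3705.
Merge one congruence at a time:
  Start: x ≡ 13 (mod 19).
  Combine with x ≡ 3 (mod 5); new modulus lcm = 95.
    Write x = 13 + 19·t and substitute into x ≡ 3 (mod 5): 19·t ≡ 3 − 13 = -10 (mod 5).
    Reduce coefficients mod 5: 4·t ≡ 0 (mod 5).
    The inverse of 4 mod 5 is 4 (since 4·4 = 16 = 3·5 + 1), so t ≡ 4·0 = 0 ≡ 0 (mod 5).
    Then x = 13 + 19·0 = 13, valid modulo lcm(19, 5) = 95: x ≡ 13 (mod 95).
  Combine with x ≡ 9 (mod 13); new modulus lcm = 1235.
    Write x = 13 + 95·t and substitute into x ≡ 9 (mod 13): 95·t ≡ 9 − 13 = -4 (mod 13).
    Reduce coefficients mod 13: 4·t ≡ 9 (mod 13).
    The inverse of 4 mod 13 is 10 (since 4·10 = 40 = 3·13 + 1), so t ≡ 10·9 = 90 ≡ 12 (mod 13).
    Then x = 13 + 95·12 = 1153, valid modulo lcm(95, 13) = 1235: x ≡ 1153 (mod 1235).
  Combine with x ≡ 1 (mod 3); new modulus lcm = 3705.
    Write x = 1153 + 1235·t and substitute into x ≡ 1 (mod 3): 1235·t ≡ 1 − 1153 = -1152 (mod 3).
    Reduce coefficients mod 3: 2·t ≡ 0 (mod 3).
    The inverse of 2 mod 3 is 2 (since 2·2 = 4 = 1·3 + 1), so t ≡ 2·0 = 0 ≡ 0 (mod 3).
    Then x = 1153 + 1235·0 = 1153, valid modulo lcm(1235, 3) = 3705: x ≡ 1153 (mod 3705).
Verify against each original: 1153 mod 19 = 13, 1153 mod 5 = 3, 1153 mod 13 = 9, 1153 mod 3 = 1.

x ≡ 1153 (mod 3705).


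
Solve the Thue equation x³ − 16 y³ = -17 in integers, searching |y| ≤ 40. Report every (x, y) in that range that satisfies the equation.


The equation is x³ - 16y³ = -17. For fixed y, x³ = 16·y³ − 17, so a solution requires the RHS to be a perfect cube.
Strategy: iterate y from -40 to 40, compute RHS = 16·y³ − 17, and check whether it is a (positive or negative) perfect cube.
Check small values of y:
  y = 0: RHS = -17 is not a perfect cube.
  y = 1: RHS = -1 = (-1)³ ⇒ x = -1 works.
  y = -1: RHS = -33 is not a perfect cube.
  y = 2: RHS = 111 is not a perfect cube.
  y = -2: RHS = -145 is not a perfect cube.
  y = 3: RHS = 415 is not a perfect cube.
  y = -3: RHS = -449 is not a perfect cube.
Continuing the search up to |y| = 40 finds no further solutions beyond those listed.
Collected solutions: (-1, 1).

Solutions (with |y| ≤ 40): (-1, 1).


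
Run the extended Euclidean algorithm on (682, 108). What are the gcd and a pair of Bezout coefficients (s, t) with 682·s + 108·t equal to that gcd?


Euclidean algorithm on (682, 108) — divide until remainder is 0:
  682 = 6 · 108 + 34
  108 = 3 · 34 + 6
  34 = 5 · 6 + 4
  6 = 1 · 4 + 2
  4 = 2 · 2 + 0
gcd(682, 108) = 2.
Track Bezout coefficients alongside the remainders: start with r₀ = 682 = a·1 + b·0 (s = 1, t = 0) and r₁ = 108 = a·0 + b·1 (s = 0, t = 1); each new remainder r_{k+1} = r_{k-1} − q_k·r_k inherits s_{k+1} = s_{k-1} − q_k·s_k, t_{k+1} = t_{k-1} − q_k·t_k, so r_k = a·s_k + b·t_k at every step:
  q = 6: r = 34, s = 1 − 6·0 = 1, t = 0 − 6·1 = -6  (check: 682·1 + 108·(-6) = 34)
  q = 3: r = 6, s = 0 − 3·1 = -3, t = 1 − 3·(-6) = 19  (check: 682·(-3) + 108·19 = 6)
  q = 5: r = 4, s = 1 − 5·(-3) = 16, t = -6 − 5·19 = -101  (check: 682·16 + 108·(-101) = 4)
  q = 1: r = 2, s = -3 − 1·16 = -19, t = 19 − 1·(-101) = 120  (check: 682·(-19) + 108·120 = 2)
The row with r = 2 (the gcd) gives the Bezout coefficients s = -19, t = 120.
Result: 682 · (-19) + 108 · (120) = 2.

gcd(682, 108) = 2; s = -19, t = 120 (check: 682·(-19) + 108·120 = 2).


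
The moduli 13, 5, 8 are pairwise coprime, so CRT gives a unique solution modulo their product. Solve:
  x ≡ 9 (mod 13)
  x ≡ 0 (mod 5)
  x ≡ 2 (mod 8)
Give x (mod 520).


Moduli 13, 5, 8 are pairwise coprime; by CRT there is a unique solution modulo M = 13 · 5 · 8 = 520.
Solve pairwise, accumulating the modulus:
  Start with x ≡ 9 (mod 13).
  Combine with x ≡ 0 (mod 5): since gcd(13, 5) = 1, we get a unique residue mod 65.
    Write x = 9 + 13·t and substitute into x ≡ 0 (mod 5): 13·t ≡ 0 − 9 = -9 (mod 5).
    Reduce coefficients mod 5: 3·t ≡ 1 (mod 5).
    The inverse of 3 mod 5 is 2 (since 3·2 = 6 = 1·5 + 1), so t ≡ 2·1 = 2 ≡ 2 (mod 5).
    Then x = 9 + 13·2 = 35, valid modulo lcm(13, 5) = 65: x ≡ 35 (mod 65).
  Combine with x ≡ 2 (mod 8): since gcd(65, 8) = 1, we get a unique residue mod 520.
    Write x = 35 + 65·t and substitute into x ≡ 2 (mod 8): 65·t ≡ 2 − 35 = -33 (mod 8).
    Reduce coefficients mod 8: 1·t ≡ 7 (mod 8).
    So t ≡ 7 (mod 8).
    Then x = 35 + 65·7 = 490, valid modulo lcm(65, 8) = 520: x ≡ 490 (mod 520).
Verify: 490 mod 13 = 9 ✓, 490 mod 5 = 0 ✓, 490 mod 8 = 2 ✓.

x ≡ 490 (mod 520).


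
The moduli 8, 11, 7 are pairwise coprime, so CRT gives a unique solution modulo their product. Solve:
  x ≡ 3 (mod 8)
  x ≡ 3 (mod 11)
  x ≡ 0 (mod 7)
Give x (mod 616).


Moduli 8, 11, 7 are pairwise coprime; by CRT there is a unique solution modulo M = 8 · 11 · 7 = 616.
Solve pairwise, accumulating the modulus:
  Start with x ≡ 3 (mod 8).
  Combine with x ≡ 3 (mod 11): since gcd(8, 11) = 1, we get a unique residue mod 88.
    Write x = 3 + 8·t and substitute into x ≡ 3 (mod 11): 8·t ≡ 3 − 3 = 0 (mod 11).
    The inverse of 8 mod 11 is 7 (since 8·7 = 56 = 5·11 + 1), so t ≡ 7·0 = 0 ≡ 0 (mod 11).
    Then x = 3 + 8·0 = 3, valid modulo lcm(8, 11) = 88: x ≡ 3 (mod 88).
  Combine with x ≡ 0 (mod 7): since gcd(88, 7) = 1, we get a unique residue mod 616.
    Write x = 3 + 88·t and substitute into x ≡ 0 (mod 7): 88·t ≡ 0 − 3 = -3 (mod 7).
    Reduce coefficients mod 7: 4·t ≡ 4 (mod 7).
    The inverse of 4 mod 7 is 2 (since 4·2 = 8 = 1·7 + 1), so t ≡ 2·4 = 8 ≡ 1 (mod 7).
    Then x = 3 + 88·1 = 91, valid modulo lcm(88, 7) = 616: x ≡ 91 (mod 616).
Verify: 91 mod 8 = 3 ✓, 91 mod 11 = 3 ✓, 91 mod 7 = 0 ✓.

x ≡ 91 (mod 616).


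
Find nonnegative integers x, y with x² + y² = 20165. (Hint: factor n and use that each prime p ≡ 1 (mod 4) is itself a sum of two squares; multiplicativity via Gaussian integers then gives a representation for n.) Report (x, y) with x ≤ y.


Step 1: Factor n = 20165 = 5 · 37 · 109.
Step 2: Check the mod-4 condition on each prime factor: 5 ≡ 1 (mod 4), exponent 1; 37 ≡ 1 (mod 4), exponent 1; 109 ≡ 1 (mod 4), exponent 1.
All primes ≡ 3 (mod 4) appear to even exponent (or don't appear), so by the two-squares theorem n IS expressible as a sum of two squares.
Step 3: Build a representation. Here n = 5 · 37 · 109 is a product of primes ≡ 1 (mod 4). Each prime p ≡ 1 (mod 4) is itself a sum of two squares; find a² by testing p − a² for a perfect square:
  5: 5 − 1² = 4 = 2² ⇒ 5 = 1² + 2².
  37: 37 − 1² = 36 = 6² ⇒ 37 = 1² + 6².
  109: 109 − 1² = 108, 109 − 2² = 105, 109 − 3² = 100 = 10² ⇒ 109 = 3² + 10².
  Combine using the Brahmagupta–Fibonacci identity (a² + b²)(c² + d²) = (ac − bd)² + (ad + bc)² = (ac + bd)² + (ad − bc)²:
  5 · 37 = 185: from (1² + 2²)(1² + 6²), take (1·1 − 2·6, 1·6 + 2·1) = (1 − 12, 6 + 2) = (-11, 8); dropping signs (only squares matter) gives (11, 8); check 11² + 8² = 121 + 64 = 185 ✓.
  185 · 109 = 20165: from (11² + 8²)(3² + 10²), take (11·3 − 8·10, 11·10 + 8·3) = (33 − 80, 110 + 24) = (-47, 134); dropping signs (only squares matter) gives (47, 134); check 47² + 134² = 2209 + 17956 = 20165 ✓.
Step 4: Order so x ≤ y and verify: 47² + 134² = 2209 + 17956 = 20165 = n. ✓

n = 20165 = 47² + 134² (one valid representation with x ≤ y).


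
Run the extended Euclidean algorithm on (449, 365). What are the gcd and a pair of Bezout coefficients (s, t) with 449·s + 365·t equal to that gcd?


Euclidean algorithm on (449, 365) — divide until remainder is 0:
  449 = 1 · 365 + 84
  365 = 4 · 84 + 29
  84 = 2 · 29 + 26
  29 = 1 · 26 + 3
  26 = 8 · 3 + 2
  3 = 1 · 2 + 1
  2 = 2 · 1 + 0
gcd(449, 365) = 1.
Track Bezout coefficients alongside the remainders: start with r₀ = 449 = a·1 + b·0 (s = 1, t = 0) and r₁ = 365 = a·0 + b·1 (s = 0, t = 1); each new remainder r_{k+1} = r_{k-1} − q_k·r_k inherits s_{k+1} = s_{k-1} − q_k·s_k, t_{k+1} = t_{k-1} − q_k·t_k, so r_k = a·s_k + b·t_k at every step:
  q = 1: r = 84, s = 1 − 1·0 = 1, t = 0 − 1·1 = -1  (check: 449·1 + 365·(-1) = 84)
  q = 4: r = 29, s = 0 − 4·1 = -4, t = 1 − 4·(-1) = 5  (check: 449·(-4) + 365·5 = 29)
  q = 2: r = 26, s = 1 − 2·(-4) = 9, t = -1 − 2·5 = -11  (check: 449·9 + 365·(-11) = 26)
  q = 1: r = 3, s = -4 − 1·9 = -13, t = 5 − 1·(-11) = 16  (check: 449·(-13) + 365·16 = 3)
  q = 8: r = 2, s = 9 − 8·(-13) = 113, t = -11 − 8·16 = -139  (check: 449·113 + 365·(-139) = 2)
  q = 1: r = 1, s = -13 − 1·113 = -126, t = 16 − 1·(-139) = 155  (check: 449·(-126) + 365·155 = 1)
The row with r = 1 (the gcd) gives the Bezout coefficients s = -126, t = 155.
Result: 449 · (-126) + 365 · (155) = 1.

gcd(449, 365) = 1; s = -126, t = 155 (check: 449·(-126) + 365·155 = 1).


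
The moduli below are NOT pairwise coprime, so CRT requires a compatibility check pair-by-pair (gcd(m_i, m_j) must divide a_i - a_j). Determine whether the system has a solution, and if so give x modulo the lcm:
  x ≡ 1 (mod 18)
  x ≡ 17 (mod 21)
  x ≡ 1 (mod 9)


Moduli 18, 21, 9 are not pairwise coprime, so CRT works modulo lcm(m_i) when all pairwise compatibility conditions hold.
Pairwise compatibility: gcd(m_i, m_j) must divide a_i - a_j for every pair.
Merge one congruence at a time:
  Start: x ≡ 1 (mod 18).
  Combine with x ≡ 17 (mod 21): gcd(18, 21) = 3, and 17 - 1 = 16 is NOT divisible by 3.
    ⇒ system is inconsistent (no integer solution).

No solution (the system is inconsistent).


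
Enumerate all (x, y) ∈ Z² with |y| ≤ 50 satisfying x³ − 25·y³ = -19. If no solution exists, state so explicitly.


The equation is x³ - 25y³ = -19. For fixed y, x³ = 25·y³ − 19, so a solution requires the RHS to be a perfect cube.
Strategy: iterate y from -50 to 50, compute RHS = 25·y³ − 19, and check whether it is a (positive or negative) perfect cube.
Check small values of y:
  y = 0: RHS = -19 is not a perfect cube.
  y = 1: RHS = 6 is not a perfect cube.
  y = -1: RHS = -44 is not a perfect cube.
  y = 2: RHS = 181 is not a perfect cube.
  y = -2: RHS = -219 is not a perfect cube.
  y = 3: RHS = 656 is not a perfect cube.
  y = -3: RHS = -694 is not a perfect cube.
Continuing the search up to |y| = 50 finds no solutions either.
No (x, y) in the scanned range satisfies the equation.

No integer solutions with |y| ≤ 50.


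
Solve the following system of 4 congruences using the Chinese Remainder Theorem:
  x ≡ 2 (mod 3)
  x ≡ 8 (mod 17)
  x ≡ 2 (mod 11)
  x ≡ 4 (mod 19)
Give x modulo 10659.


Product of moduli M = 3 · 17 · 11 · 19 = 10659.
Merge one congruence at a time:
  Start: x ≡ 2 (mod 3).
  Combine with x ≡ 8 (mod 17); new modulus lcm = 51.
    Write x = 2 + 3·t and substitute into x ≡ 8 (mod 17): 3·t ≡ 8 − 2 = 6 (mod 17).
    The inverse of 3 mod 17 is 6 (since 3·6 = 18 = 1·17 + 1), so t ≡ 6·6 = 36 ≡ 2 (mod 17).
    Then x = 2 + 3·2 = 8, valid modulo lcm(3, 17) = 51: x ≡ 8 (mod 51).
  Combine with x ≡ 2 (mod 11); new modulus lcm = 561.
    Write x = 8 + 51·t and substitute into x ≡ 2 (mod 11): 51·t ≡ 2 − 8 = -6 (mod 11).
    Reduce coefficients mod 11: 7·t ≡ 5 (mod 11).
    The inverse of 7 mod 11 is 8 (since 7·8 = 56 = 5·11 + 1), so t ≡ 8·5 = 40 ≡ 7 (mod 11).
    Then x = 8 + 51·7 = 365, valid modulo lcm(51, 11) = 561: x ≡ 365 (mod 561).
  Combine with x ≡ 4 (mod 19); new modulus lcm = 10659.
    Write x = 365 + 561·t and substitute into x ≡ 4 (mod 19): 561·t ≡ 4 − 365 = -361 (mod 19).
    Reduce coefficients mod 19: 10·t ≡ 0 (mod 19).
    The inverse of 10 mod 19 is 2 (since 10·2 = 20 = 1·19 + 1), so t ≡ 2·0 = 0 ≡ 0 (mod 19).
    Then x = 365 + 561·0 = 365, valid modulo lcm(561, 19) = 10659: x ≡ 365 (mod 10659).
Verify against each original: 365 mod 3 = 2, 365 mod 17 = 8, 365 mod 11 = 2, 365 mod 19 = 4.

x ≡ 365 (mod 10659).


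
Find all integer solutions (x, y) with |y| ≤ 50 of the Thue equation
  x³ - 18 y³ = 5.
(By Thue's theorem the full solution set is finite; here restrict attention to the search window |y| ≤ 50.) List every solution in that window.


The equation is x³ - 18y³ = 5. For fixed y, x³ = 18·y³ + 5, so a solution requires the RHS to be a perfect cube.
Strategy: iterate y from -50 to 50, compute RHS = 18·y³ + 5, and check whether it is a (positive or negative) perfect cube.
Check small values of y:
  y = 0: RHS = 5 is not a perfect cube.
  y = 1: RHS = 23 is not a perfect cube.
  y = -1: RHS = -13 is not a perfect cube.
  y = 2: RHS = 149 is not a perfect cube.
  y = -2: RHS = -139 is not a perfect cube.
  y = 3: RHS = 491 is not a perfect cube.
  y = -3: RHS = -481 is not a perfect cube.
Continuing the search up to |y| = 50 finds no solutions either.
No (x, y) in the scanned range satisfies the equation.

No integer solutions with |y| ≤ 50.


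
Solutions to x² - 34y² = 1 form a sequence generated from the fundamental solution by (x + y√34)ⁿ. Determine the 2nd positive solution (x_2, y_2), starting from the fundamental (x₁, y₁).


Step 1: Find the fundamental solution (x₁, y₁) of x² - 34y² = 1.
  Expand √34 as a continued fraction. a₀ = ⌊√34⌋ = 5; iterate m_{k+1} = d_k·a_k − m_k, d_{k+1} = (34 − m_{k+1}²)/d_k, a_{k+1} = ⌊(a₀ + m_{k+1})/d_{k+1}⌋ (starting m₀ = 0, d₀ = 1), with convergents p_k = a_k·p_{k-1} + p_{k-2}, q_k = a_k·q_{k-1} + q_{k-2} (p₋₁ = 1, q₋₁ = 0):
  k = 0: a₀ = 5; p₀/q₀ = 5/1; p₀² − 34·q₀² = 25 − 34 = -9.
  k = 1: m = 5, d = 9, a = ⌊(5 + 5)/9⌋ = 1; p/q = (1·5 + 1)/(1·1 + 0) = 6/1; p² − 34·q² = 36 − 34 = 2.
  k = 2: m = 4, d = 2, a = ⌊(5 + 4)/2⌋ = 4; p/q = (4·6 + 5)/(4·1 + 1) = 29/5; p² − 34·q² = 841 − 850 = -9.
  k = 3: m = 4, d = 9, a = ⌊(5 + 4)/9⌋ = 1; p/q = (1·29 + 6)/(1·5 + 1) = 35/6; p² − 34·q² = 1225 − 1224 = 1.
  The first convergent with p² − 34·q² = 1 gives the fundamental solution (x₁, y₁) = (35, 6).
Step 2: Apply the recurrence (x_{n+1}, y_{n+1}) = (x₁x_n + 34y₁y_n, x₁y_n + y₁x_n) repeatedly.
  From (x_1, y_1) = (35, 6): x_2 = 35·35 + 34·6·6 = 2449; y_2 = 35·6 + 6·35 = 420.
Step 3: Verify x_2² - 34·y_2² = 5997601 - 5997600 = 1 (should be 1). ✓

(x_1, y_1) = (35, 6); (x_2, y_2) = (2449, 420).


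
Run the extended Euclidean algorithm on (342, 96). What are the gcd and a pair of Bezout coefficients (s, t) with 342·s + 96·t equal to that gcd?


Euclidean algorithm on (342, 96) — divide until remainder is 0:
  342 = 3 · 96 + 54
  96 = 1 · 54 + 42
  54 = 1 · 42 + 12
  42 = 3 · 12 + 6
  12 = 2 · 6 + 0
gcd(342, 96) = 6.
Track Bezout coefficients alongside the remainders: start with r₀ = 342 = a·1 + b·0 (s = 1, t = 0) and r₁ = 96 = a·0 + b·1 (s = 0, t = 1); each new remainder r_{k+1} = r_{k-1} − q_k·r_k inherits s_{k+1} = s_{k-1} − q_k·s_k, t_{k+1} = t_{k-1} − q_k·t_k, so r_k = a·s_k + b·t_k at every step:
  q = 3: r = 54, s = 1 − 3·0 = 1, t = 0 − 3·1 = -3  (check: 342·1 + 96·(-3) = 54)
  q = 1: r = 42, s = 0 − 1·1 = -1, t = 1 − 1·(-3) = 4  (check: 342·(-1) + 96·4 = 42)
  q = 1: r = 12, s = 1 − 1·(-1) = 2, t = -3 − 1·4 = -7  (check: 342·2 + 96·(-7) = 12)
  q = 3: r = 6, s = -1 − 3·2 = -7, t = 4 − 3·(-7) = 25  (check: 342·(-7) + 96·25 = 6)
The row with r = 6 (the gcd) gives the Bezout coefficients s = -7, t = 25.
Result: 342 · (-7) + 96 · (25) = 6.

gcd(342, 96) = 6; s = -7, t = 25 (check: 342·(-7) + 96·25 = 6).


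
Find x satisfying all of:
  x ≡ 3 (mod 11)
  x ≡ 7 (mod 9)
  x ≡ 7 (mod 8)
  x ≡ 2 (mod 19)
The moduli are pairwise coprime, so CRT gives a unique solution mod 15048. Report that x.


Product of moduli M = 11 · 9 · 8 · 19 = 15048.
Merge one congruence at a time:
  Start: x ≡ 3 (mod 11).
  Combine with x ≡ 7 (mod 9); new modulus lcm = 99.
    Write x = 3 + 11·t and substitute into x ≡ 7 (mod 9): 11·t ≡ 7 − 3 = 4 (mod 9).
    Reduce coefficients mod 9: 2·t ≡ 4 (mod 9).
    The inverse of 2 mod 9 is 5 (since 2·5 = 10 = 1·9 + 1), so t ≡ 5·4 = 20 ≡ 2 (mod 9).
    Then x = 3 + 11·2 = 25, valid modulo lcm(11, 9) = 99: x ≡ 25 (mod 99).
  Combine with x ≡ 7 (mod 8); new modulus lcm = 792.
    Write x = 25 + 99·t and substitute into x ≡ 7 (mod 8): 99·t ≡ 7 − 25 = -18 (mod 8).
    Reduce coefficients mod 8: 3·t ≡ 6 (mod 8).
    The inverse of 3 mod 8 is 3 (since 3·3 = 9 = 1·8 + 1), so t ≡ 3·6 = 18 ≡ 2 (mod 8).
    Then x = 25 + 99·2 = 223, valid modulo lcm(99, 8) = 792: x ≡ 223 (mod 792).
  Combine with x ≡ 2 (mod 19); new modulus lcm = 15048.
    Write x = 223 + 792·t and substitute into x ≡ 2 (mod 19): 792·t ≡ 2 − 223 = -221 (mod 19).
    Reduce coefficients mod 19: 13·t ≡ 7 (mod 19).
    The inverse of 13 mod 19 is 3 (since 13·3 = 39 = 2·19 + 1), so t ≡ 3·7 = 21 ≡ 2 (mod 19).
    Then x = 223 + 792·2 = 1807, valid modulo lcm(792, 19) = 15048: x ≡ 1807 (mod 15048).
Verify against each original: 1807 mod 11 = 3, 1807 mod 9 = 7, 1807 mod 8 = 7, 1807 mod 19 = 2.

x ≡ 1807 (mod 15048).


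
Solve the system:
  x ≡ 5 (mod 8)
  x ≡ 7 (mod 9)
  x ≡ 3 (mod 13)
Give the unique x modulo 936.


Moduli 8, 9, 13 are pairwise coprime; by CRT there is a unique solution modulo M = 8 · 9 · 13 = 936.
Solve pairwise, accumulating the modulus:
  Start with x ≡ 5 (mod 8).
  Combine with x ≡ 7 (mod 9): since gcd(8, 9) = 1, we get a unique residue mod 72.
    Write x = 5 + 8·t and substitute into x ≡ 7 (mod 9): 8·t ≡ 7 − 5 = 2 (mod 9).
    The inverse of 8 mod 9 is 8 (since 8·8 = 64 = 7·9 + 1), so t ≡ 8·2 = 16 ≡ 7 (mod 9).
    Then x = 5 + 8·7 = 61, valid modulo lcm(8, 9) = 72: x ≡ 61 (mod 72).
  Combine with x ≡ 3 (mod 13): since gcd(72, 13) = 1, we get a unique residue mod 936.
    Write x = 61 + 72·t and substitute into x ≡ 3 (mod 13): 72·t ≡ 3 − 61 = -58 (mod 13).
    Reduce coefficients mod 13: 7·t ≡ 7 (mod 13).
    The inverse of 7 mod 13 is 2 (since 7·2 = 14 = 1·13 + 1), so t ≡ 2·7 = 14 ≡ 1 (mod 13).
    Then x = 61 + 72·1 = 133, valid modulo lcm(72, 13) = 936: x ≡ 133 (mod 936).
Verify: 133 mod 8 = 5 ✓, 133 mod 9 = 7 ✓, 133 mod 13 = 3 ✓.

x ≡ 133 (mod 936).


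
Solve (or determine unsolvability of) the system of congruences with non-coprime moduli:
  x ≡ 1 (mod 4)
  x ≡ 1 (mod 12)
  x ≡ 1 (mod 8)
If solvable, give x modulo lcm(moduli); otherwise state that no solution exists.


Moduli 4, 12, 8 are not pairwise coprime, so CRT works modulo lcm(m_i) when all pairwise compatibility conditions hold.
Pairwise compatibility: gcd(m_i, m_j) must divide a_i - a_j for every pair.
Merge one congruence at a time:
  Start: x ≡ 1 (mod 4).
  Combine with x ≡ 1 (mod 12): gcd(4, 12) = 4; 1 - 1 = 0, which IS divisible by 4, so compatible.
    Write x = 1 + 4·t and substitute into x ≡ 1 (mod 12): 4·t ≡ 1 − 1 = 0 (mod 12).
    Divide the congruence (and modulus) by g = 4: 1·t ≡ 0 (mod 3).
    So t ≡ 0 (mod 3).
    Then x = 1 + 4·0 = 1, valid modulo lcm(4, 12) = 12: x ≡ 1 (mod 12).
  Combine with x ≡ 1 (mod 8): gcd(12, 8) = 4; 1 - 1 = 0, which IS divisible by 4, so compatible.
    Write x = 1 + 12·t and substitute into x ≡ 1 (mod 8): 12·t ≡ 1 − 1 = 0 (mod 8).
    Divide the congruence (and modulus) by g = 4: 3·t ≡ 0 (mod 2).
    Reduce coefficients mod 2: 1·t ≡ 0 (mod 2).
    So t ≡ 0 (mod 2).
    Then x = 1 + 12·0 = 1, valid modulo lcm(12, 8) = 24: x ≡ 1 (mod 24).
Verify: 1 mod 4 = 1, 1 mod 12 = 1, 1 mod 8 = 1.

x ≡ 1 (mod 24).


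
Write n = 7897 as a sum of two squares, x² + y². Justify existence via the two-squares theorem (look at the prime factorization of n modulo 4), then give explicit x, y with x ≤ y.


Step 1: Factor n = 7897 = 53 · 149.
Step 2: Check the mod-4 condition on each prime factor: 53 ≡ 1 (mod 4), exponent 1; 149 ≡ 1 (mod 4), exponent 1.
All primes ≡ 3 (mod 4) appear to even exponent (or don't appear), so by the two-squares theorem n IS expressible as a sum of two squares.
Step 3: Build a representation. Here n = 53 · 149 is a product of primes ≡ 1 (mod 4). Each prime p ≡ 1 (mod 4) is itself a sum of two squares; find a² by testing p − a² for a perfect square:
  53: 53 − 1² = 52, 53 − 2² = 49 = 7² ⇒ 53 = 2² + 7².
  149: 149 − 1² = 148, 149 − 2² = 145, 149 − 3² = 140, 149 − 4² = 133, 149 − 5² = 124, 149 − 6² = 113, 149 − 7² = 100 = 10² ⇒ 149 = 7² + 10².
  Combine using the Brahmagupta–Fibonacci identity (a² + b²)(c² + d²) = (ac − bd)² + (ad + bc)² = (ac + bd)² + (ad − bc)²:
  53 · 149 = 7897: from (2² + 7²)(7² + 10²), take (2·7 − 7·10, 2·10 + 7·7) = (14 − 70, 20 + 49) = (-56, 69); dropping signs (only squares matter) gives (56, 69); check 56² + 69² = 3136 + 4761 = 7897 ✓.
Step 4: Order so x ≤ y and verify: 56² + 69² = 3136 + 4761 = 7897 = n. ✓

n = 7897 = 56² + 69² (one valid representation with x ≤ y).


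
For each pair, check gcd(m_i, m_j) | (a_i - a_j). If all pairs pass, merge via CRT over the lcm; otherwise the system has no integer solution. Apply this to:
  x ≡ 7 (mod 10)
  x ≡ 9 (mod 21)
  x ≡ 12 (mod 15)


Moduli 10, 21, 15 are not pairwise coprime, so CRT works modulo lcm(m_i) when all pairwise compatibility conditions hold.
Pairwise compatibility: gcd(m_i, m_j) must divide a_i - a_j for every pair.
Merge one congruence at a time:
  Start: x ≡ 7 (mod 10).
  Combine with x ≡ 9 (mod 21): gcd(10, 21) = 1; 9 - 7 = 2, which IS divisible by 1, so compatible.
    Write x = 7 + 10·t and substitute into x ≡ 9 (mod 21): 10·t ≡ 9 − 7 = 2 (mod 21).
    The inverse of 10 mod 21 is 19 (since 10·19 = 190 = 9·21 + 1), so t ≡ 19·2 = 38 ≡ 17 (mod 21).
    Then x = 7 + 10·17 = 177, valid modulo lcm(10, 21) = 210: x ≡ 177 (mod 210).
  Combine with x ≡ 12 (mod 15): gcd(210, 15) = 15; 12 - 177 = -165, which IS divisible by 15, so compatible.
    Write x = 177 + 210·t and substitute into x ≡ 12 (mod 15): 210·t ≡ 12 − 177 = -165 (mod 15).
    Divide the congruence (and modulus) by g = 15: 14·t ≡ -11 (mod 1).
    Modulo 1 every t works; take t = 0.
    Then x = 177 + 210·0 = 177, valid modulo lcm(210, 15) = 210: x ≡ 177 (mod 210).
Verify: 177 mod 10 = 7, 177 mod 21 = 9, 177 mod 15 = 12.

x ≡ 177 (mod 210).


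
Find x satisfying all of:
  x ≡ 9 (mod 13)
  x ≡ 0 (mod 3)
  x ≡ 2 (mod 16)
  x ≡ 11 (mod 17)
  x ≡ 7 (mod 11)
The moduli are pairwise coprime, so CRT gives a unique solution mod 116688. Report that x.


Product of moduli M = 13 · 3 · 16 · 17 · 11 = 116688.
Merge one congruence at a time:
  Start: x ≡ 9 (mod 13).
  Combine with x ≡ 0 (mod 3); new modulus lcm = 39.
    Write x = 9 + 13·t and substitute into x ≡ 0 (mod 3): 13·t ≡ 0 − 9 = -9 (mod 3).
    Reduce coefficients mod 3: 1·t ≡ 0 (mod 3).
    So t ≡ 0 (mod 3).
    Then x = 9 + 13·0 = 9, valid modulo lcm(13, 3) = 39: x ≡ 9 (mod 39).
  Combine with x ≡ 2 (mod 16); new modulus lcm = 624.
    Write x = 9 + 39·t and substitute into x ≡ 2 (mod 16): 39·t ≡ 2 − 9 = -7 (mod 16).
    Reduce coefficients mod 16: 7·t ≡ 9 (mod 16).
    The inverse of 7 mod 16 is 7 (since 7·7 = 49 = 3·16 + 1), so t ≡ 7·9 = 63 ≡ 15 (mod 16).
    Then x = 9 + 39·15 = 594, valid modulo lcm(39, 16) = 624: x ≡ 594 (mod 624).
  Combine with x ≡ 11 (mod 17); new modulus lcm = 10608.
    Write x = 594 + 624·t and substitute into x ≡ 11 (mod 17): 624·t ≡ 11 − 594 = -583 (mod 17).
    Reduce coefficients mod 17: 12·t ≡ 12 (mod 17).
    The inverse of 12 mod 17 is 10 (since 12·10 = 120 = 7·17 + 1), so t ≡ 10·12 = 120 ≡ 1 (mod 17).
    Then x = 594 + 624·1 = 1218, valid modulo lcm(624, 17) = 10608: x ≡ 1218 (mod 10608).
  Combine with x ≡ 7 (mod 11); new modulus lcm = 116688.
    Write x = 1218 + 10608·t and substitute into x ≡ 7 (mod 11): 10608·t ≡ 7 − 1218 = -1211 (mod 11).
    Reduce coefficients mod 11: 4·t ≡ 10 (mod 11).
    The inverse of 4 mod 11 is 3 (since 4·3 = 12 = 1·11 + 1), so t ≡ 3·10 = 30 ≡ 8 (mod 11).
    Then x = 1218 + 10608·8 = 86082, valid modulo lcm(10608, 11) = 116688: x ≡ 86082 (mod 116688).
Verify against each original: 86082 mod 13 = 9, 86082 mod 3 = 0, 86082 mod 16 = 2, 86082 mod 17 = 11, 86082 mod 11 = 7.

x ≡ 86082 (mod 116688).


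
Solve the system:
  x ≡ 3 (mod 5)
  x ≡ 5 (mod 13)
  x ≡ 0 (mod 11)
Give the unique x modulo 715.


Moduli 5, 13, 11 are pairwise coprime; by CRT there is a unique solution modulo M = 5 · 13 · 11 = 715.
Solve pairwise, accumulating the modulus:
  Start with x ≡ 3 (mod 5).
  Combine with x ≡ 5 (mod 13): since gcd(5, 13) = 1, we get a unique residue mod 65.
    Write x = 3 + 5·t and substitute into x ≡ 5 (mod 13): 5·t ≡ 5 − 3 = 2 (mod 13).
    The inverse of 5 mod 13 is 8 (since 5·8 = 40 = 3·13 + 1), so t ≡ 8·2 = 16 ≡ 3 (mod 13).
    Then x = 3 + 5·3 = 18, valid modulo lcm(5, 13) = 65: x ≡ 18 (mod 65).
  Combine with x ≡ 0 (mod 11): since gcd(65, 11) = 1, we get a unique residue mod 715.
    Write x = 18 + 65·t and substitute into x ≡ 0 (mod 11): 65·t ≡ 0 − 18 = -18 (mod 11).
    Reduce coefficients mod 11: 10·t ≡ 4 (mod 11).
    The inverse of 10 mod 11 is 10 (since 10·10 = 100 = 9·11 + 1), so t ≡ 10·4 = 40 ≡ 7 (mod 11).
    Then x = 18 + 65·7 = 473, valid modulo lcm(65, 11) = 715: x ≡ 473 (mod 715).
Verify: 473 mod 5 = 3 ✓, 473 mod 13 = 5 ✓, 473 mod 11 = 0 ✓.

x ≡ 473 (mod 715).


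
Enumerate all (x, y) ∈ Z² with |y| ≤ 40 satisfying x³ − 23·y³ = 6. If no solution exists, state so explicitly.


The equation is x³ - 23y³ = 6. For fixed y, x³ = 23·y³ + 6, so a solution requires the RHS to be a perfect cube.
Strategy: iterate y from -40 to 40, compute RHS = 23·y³ + 6, and check whether it is a (positive or negative) perfect cube.
Check small values of y:
  y = 0: RHS = 6 is not a perfect cube.
  y = 1: RHS = 29 is not a perfect cube.
  y = -1: RHS = -17 is not a perfect cube.
  y = 2: RHS = 190 is not a perfect cube.
  y = -2: RHS = -178 is not a perfect cube.
  y = 3: RHS = 627 is not a perfect cube.
  y = -3: RHS = -615 is not a perfect cube.
Continuing the search up to |y| = 40 finds no solutions either.
No (x, y) in the scanned range satisfies the equation.

No integer solutions with |y| ≤ 40.


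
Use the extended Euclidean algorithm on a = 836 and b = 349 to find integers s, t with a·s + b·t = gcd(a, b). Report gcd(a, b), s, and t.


Euclidean algorithm on (836, 349) — divide until remainder is 0:
  836 = 2 · 349 + 138
  349 = 2 · 138 + 73
  138 = 1 · 73 + 65
  73 = 1 · 65 + 8
  65 = 8 · 8 + 1
  8 = 8 · 1 + 0
gcd(836, 349) = 1.
Track Bezout coefficients alongside the remainders: start with r₀ = 836 = a·1 + b·0 (s = 1, t = 0) and r₁ = 349 = a·0 + b·1 (s = 0, t = 1); each new remainder r_{k+1} = r_{k-1} − q_k·r_k inherits s_{k+1} = s_{k-1} − q_k·s_k, t_{k+1} = t_{k-1} − q_k·t_k, so r_k = a·s_k + b·t_k at every step:
  q = 2: r = 138, s = 1 − 2·0 = 1, t = 0 − 2·1 = -2  (check: 836·1 + 349·(-2) = 138)
  q = 2: r = 73, s = 0 − 2·1 = -2, t = 1 − 2·(-2) = 5  (check: 836·(-2) + 349·5 = 73)
  q = 1: r = 65, s = 1 − 1·(-2) = 3, t = -2 − 1·5 = -7  (check: 836·3 + 349·(-7) = 65)
  q = 1: r = 8, s = -2 − 1·3 = -5, t = 5 − 1·(-7) = 12  (check: 836·(-5) + 349·12 = 8)
  q = 8: r = 1, s = 3 − 8·(-5) = 43, t = -7 − 8·12 = -103  (check: 836·43 + 349·(-103) = 1)
The row with r = 1 (the gcd) gives the Bezout coefficients s = 43, t = -103.
Result: 836 · (43) + 349 · (-103) = 1.

gcd(836, 349) = 1; s = 43, t = -103 (check: 836·43 + 349·(-103) = 1).


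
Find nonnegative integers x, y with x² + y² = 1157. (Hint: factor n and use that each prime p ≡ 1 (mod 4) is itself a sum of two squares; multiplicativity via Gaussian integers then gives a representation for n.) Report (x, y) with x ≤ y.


Step 1: Factor n = 1157 = 13 · 89.
Step 2: Check the mod-4 condition on each prime factor: 13 ≡ 1 (mod 4), exponent 1; 89 ≡ 1 (mod 4), exponent 1.
All primes ≡ 3 (mod 4) appear to even exponent (or don't appear), so by the two-squares theorem n IS expressible as a sum of two squares.
Step 3: Build a representation. Here n = 13 · 89 is a product of primes ≡ 1 (mod 4). Each prime p ≡ 1 (mod 4) is itself a sum of two squares; find a² by testing p − a² for a perfect square:
  13: 13 − 1² = 12, 13 − 2² = 9 = 3² ⇒ 13 = 2² + 3².
  89: 89 − 1² = 88, 89 − 2² = 85, 89 − 3² = 80, 89 − 4² = 73, 89 − 5² = 64 = 8² ⇒ 89 = 5² + 8².
  Combine using the Brahmagupta–Fibonacci identity (a² + b²)(c² + d²) = (ac − bd)² + (ad + bc)² = (ac + bd)² + (ad − bc)²:
  13 · 89 = 1157: from (2² + 3²)(5² + 8²), take (2·5 − 3·8, 2·8 + 3·5) = (10 − 24, 16 + 15) = (-14, 31); dropping signs (only squares matter) gives (14, 31); check 14² + 31² = 196 + 961 = 1157 ✓.
Step 4: Order so x ≤ y and verify: 14² + 31² = 196 + 961 = 1157 = n. ✓

n = 1157 = 14² + 31² (one valid representation with x ≤ y).


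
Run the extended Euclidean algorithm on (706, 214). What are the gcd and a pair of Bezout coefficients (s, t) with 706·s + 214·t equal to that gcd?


Euclidean algorithm on (706, 214) — divide until remainder is 0:
  706 = 3 · 214 + 64
  214 = 3 · 64 + 22
  64 = 2 · 22 + 20
  22 = 1 · 20 + 2
  20 = 10 · 2 + 0
gcd(706, 214) = 2.
Track Bezout coefficients alongside the remainders: start with r₀ = 706 = a·1 + b·0 (s = 1, t = 0) and r₁ = 214 = a·0 + b·1 (s = 0, t = 1); each new remainder r_{k+1} = r_{k-1} − q_k·r_k inherits s_{k+1} = s_{k-1} − q_k·s_k, t_{k+1} = t_{k-1} − q_k·t_k, so r_k = a·s_k + b·t_k at every step:
  q = 3: r = 64, s = 1 − 3·0 = 1, t = 0 − 3·1 = -3  (check: 706·1 + 214·(-3) = 64)
  q = 3: r = 22, s = 0 − 3·1 = -3, t = 1 − 3·(-3) = 10  (check: 706·(-3) + 214·10 = 22)
  q = 2: r = 20, s = 1 − 2·(-3) = 7, t = -3 − 2·10 = -23  (check: 706·7 + 214·(-23) = 20)
  q = 1: r = 2, s = -3 − 1·7 = -10, t = 10 − 1·(-23) = 33  (check: 706·(-10) + 214·33 = 2)
The row with r = 2 (the gcd) gives the Bezout coefficients s = -10, t = 33.
Result: 706 · (-10) + 214 · (33) = 2.

gcd(706, 214) = 2; s = -10, t = 33 (check: 706·(-10) + 214·33 = 2).


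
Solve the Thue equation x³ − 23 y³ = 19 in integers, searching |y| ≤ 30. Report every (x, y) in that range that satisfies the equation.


The equation is x³ - 23y³ = 19. For fixed y, x³ = 23·y³ + 19, so a solution requires the RHS to be a perfect cube.
Strategy: iterate y from -30 to 30, compute RHS = 23·y³ + 19, and check whether it is a (positive or negative) perfect cube.
Check small values of y:
  y = 0: RHS = 19 is not a perfect cube.
  y = 1: RHS = 42 is not a perfect cube.
  y = -1: RHS = -4 is not a perfect cube.
  y = 2: RHS = 203 is not a perfect cube.
  y = -2: RHS = -165 is not a perfect cube.
  y = 3: RHS = 640 is not a perfect cube.
  y = -3: RHS = -602 is not a perfect cube.
Continuing the search up to |y| = 30 finds no solutions either.
No (x, y) in the scanned range satisfies the equation.

No integer solutions with |y| ≤ 30.


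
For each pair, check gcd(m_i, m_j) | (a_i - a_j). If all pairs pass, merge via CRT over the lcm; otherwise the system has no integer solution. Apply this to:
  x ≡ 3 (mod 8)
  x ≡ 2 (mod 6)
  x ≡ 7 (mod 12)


Moduli 8, 6, 12 are not pairwise coprime, so CRT works modulo lcm(m_i) when all pairwise compatibility conditions hold.
Pairwise compatibility: gcd(m_i, m_j) must divide a_i - a_j for every pair.
Merge one congruence at a time:
  Start: x ≡ 3 (mod 8).
  Combine with x ≡ 2 (mod 6): gcd(8, 6) = 2, and 2 - 3 = -1 is NOT divisible by 2.
    ⇒ system is inconsistent (no integer solution).

No solution (the system is inconsistent).


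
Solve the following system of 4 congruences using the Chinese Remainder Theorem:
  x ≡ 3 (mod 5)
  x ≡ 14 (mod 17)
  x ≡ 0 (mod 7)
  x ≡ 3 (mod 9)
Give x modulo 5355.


Product of moduli M = 5 · 17 · 7 · 9 = 5355.
Merge one congruence at a time:
  Start: x ≡ 3 (mod 5).
  Combine with x ≡ 14 (mod 17); new modulus lcm = 85.
    Write x = 3 + 5·t and substitute into x ≡ 14 (mod 17): 5·t ≡ 14 − 3 = 11 (mod 17).
    The inverse of 5 mod 17 is 7 (since 5·7 = 35 = 2·17 + 1), so t ≡ 7·11 = 77 ≡ 9 (mod 17).
    Then x = 3 + 5·9 = 48, valid modulo lcm(5, 17) = 85: x ≡ 48 (mod 85).
  Combine with x ≡ 0 (mod 7); new modulus lcm = 595.
    Write x = 48 + 85·t and substitute into x ≡ 0 (mod 7): 85·t ≡ 0 − 48 = -48 (mod 7).
    Reduce coefficients mod 7: 1·t ≡ 1 (mod 7).
    So t ≡ 1 (mod 7).
    Then x = 48 + 85·1 = 133, valid modulo lcm(85, 7) = 595: x ≡ 133 (mod 595).
  Combine with x ≡ 3 (mod 9); new modulus lcm = 5355.
    Write x = 133 + 595·t and substitute into x ≡ 3 (mod 9): 595·t ≡ 3 − 133 = -130 (mod 9).
    Reduce coefficients mod 9: 1·t ≡ 5 (mod 9).
    So t ≡ 5 (mod 9).
    Then x = 133 + 595·5 = 3108, valid modulo lcm(595, 9) = 5355: x ≡ 3108 (mod 5355).
Verify against each original: 3108 mod 5 = 3, 3108 mod 17 = 14, 3108 mod 7 = 0, 3108 mod 9 = 3.

x ≡ 3108 (mod 5355).


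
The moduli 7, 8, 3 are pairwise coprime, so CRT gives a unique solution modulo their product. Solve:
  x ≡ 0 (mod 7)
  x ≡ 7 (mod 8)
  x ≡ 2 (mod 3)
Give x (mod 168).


Moduli 7, 8, 3 are pairwise coprime; by CRT there is a unique solution modulo M = 7 · 8 · 3 = 168.
Solve pairwise, accumulating the modulus:
  Start with x ≡ 0 (mod 7).
  Combine with x ≡ 7 (mod 8): since gcd(7, 8) = 1, we get a unique residue mod 56.
    Write x = 0 + 7·t and substitute into x ≡ 7 (mod 8): 7·t ≡ 7 − 0 = 7 (mod 8).
    The inverse of 7 mod 8 is 7 (since 7·7 = 49 = 6·8 + 1), so t ≡ 7·7 = 49 ≡ 1 (mod 8).
    Then x = 0 + 7·1 = 7, valid modulo lcm(7, 8) = 56: x ≡ 7 (mod 56).
  Combine with x ≡ 2 (mod 3): since gcd(56, 3) = 1, we get a unique residue mod 168.
    Write x = 7 + 56·t and substitute into x ≡ 2 (mod 3): 56·t ≡ 2 − 7 = -5 (mod 3).
    Reduce coefficients mod 3: 2·t ≡ 1 (mod 3).
    The inverse of 2 mod 3 is 2 (since 2·2 = 4 = 1·3 + 1), so t ≡ 2·1 = 2 ≡ 2 (mod 3).
    Then x = 7 + 56·2 = 119, valid modulo lcm(56, 3) = 168: x ≡ 119 (mod 168).
Verify: 119 mod 7 = 0 ✓, 119 mod 8 = 7 ✓, 119 mod 3 = 2 ✓.

x ≡ 119 (mod 168).


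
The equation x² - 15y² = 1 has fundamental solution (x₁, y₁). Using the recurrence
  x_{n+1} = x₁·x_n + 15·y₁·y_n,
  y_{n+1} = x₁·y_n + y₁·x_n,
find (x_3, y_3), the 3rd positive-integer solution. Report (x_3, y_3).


Step 1: Find the fundamental solution (x₁, y₁) of x² - 15y² = 1.
  Expand √15 as a continued fraction. a₀ = ⌊√15⌋ = 3; iterate m_{k+1} = d_k·a_k − m_k, d_{k+1} = (15 − m_{k+1}²)/d_k, a_{k+1} = ⌊(a₀ + m_{k+1})/d_{k+1}⌋ (starting m₀ = 0, d₀ = 1), with convergents p_k = a_k·p_{k-1} + p_{k-2}, q_k = a_k·q_{k-1} + q_{k-2} (p₋₁ = 1, q₋₁ = 0):
  k = 0: a₀ = 3; p₀/q₀ = 3/1; p₀² − 15·q₀² = 9 − 15 = -6.
  k = 1: m = 3, d = 6, a = ⌊(3 + 3)/6⌋ = 1; p/q = (1·3 + 1)/(1·1 + 0) = 4/1; p² − 15·q² = 16 − 15 = 1.
  The first convergent with p² − 15·q² = 1 gives the fundamental solution (x₁, y₁) = (4, 1).
Step 2: Apply the recurrence (x_{n+1}, y_{n+1}) = (x₁x_n + 15y₁y_n, x₁y_n + y₁x_n) repeatedly.
  From (x_1, y_1) = (4, 1): x_2 = 4·4 + 15·1·1 = 31; y_2 = 4·1 + 1·4 = 8.
  From (x_2, y_2) = (31, 8): x_3 = 4·31 + 15·1·8 = 244; y_3 = 4·8 + 1·31 = 63.
Step 3: Verify x_3² - 15·y_3² = 59536 - 59535 = 1 (should be 1). ✓

(x_1, y_1) = (4, 1); (x_3, y_3) = (244, 63).


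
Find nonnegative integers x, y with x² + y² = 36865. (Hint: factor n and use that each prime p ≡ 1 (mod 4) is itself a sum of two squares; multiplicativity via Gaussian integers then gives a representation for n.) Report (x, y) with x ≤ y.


Step 1: Factor n = 36865 = 5 · 73 · 101.
Step 2: Check the mod-4 condition on each prime factor: 5 ≡ 1 (mod 4), exponent 1; 73 ≡ 1 (mod 4), exponent 1; 101 ≡ 1 (mod 4), exponent 1.
All primes ≡ 3 (mod 4) appear to even exponent (or don't appear), so by the two-squares theorem n IS expressible as a sum of two squares.
Step 3: Build a representation. Here n = 5 · 73 · 101 is a product of primes ≡ 1 (mod 4). Each prime p ≡ 1 (mod 4) is itself a sum of two squares; find a² by testing p − a² for a perfect square:
  5: 5 − 1² = 4 = 2² ⇒ 5 = 1² + 2².
  73: 73 − 1² = 72, 73 − 2² = 69, 73 − 3² = 64 = 8² ⇒ 73 = 3² + 8².
  101: 101 − 1² = 100 = 10² ⇒ 101 = 1² + 10².
  Combine using the Brahmagupta–Fibonacci identity (a² + b²)(c² + d²) = (ac − bd)² + (ad + bc)² = (ac + bd)² + (ad − bc)²:
  5 · 73 = 365: from (1² + 2²)(3² + 8²), take (1·3 − 2·8, 1·8 + 2·3) = (3 − 16, 8 + 6) = (-13, 14); dropping signs (only squares matter) gives (13, 14); check 13² + 14² = 169 + 196 = 365 ✓.
  365 · 101 = 36865: from (13² + 14²)(1² + 10²), take (13·1 − 14·10, 13·10 + 14·1) = (13 − 140, 130 + 14) = (-127, 144); dropping signs (only squares matter) gives (127, 144); check 127² + 144² = 16129 + 20736 = 36865 ✓.
Step 4: Order so x ≤ y and verify: 127² + 144² = 16129 + 20736 = 36865 = n. ✓

n = 36865 = 127² + 144² (one valid representation with x ≤ y).


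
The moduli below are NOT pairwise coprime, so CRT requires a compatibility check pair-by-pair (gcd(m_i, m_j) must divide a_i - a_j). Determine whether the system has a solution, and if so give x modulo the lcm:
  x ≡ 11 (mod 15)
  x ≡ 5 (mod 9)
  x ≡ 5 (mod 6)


Moduli 15, 9, 6 are not pairwise coprime, so CRT works modulo lcm(m_i) when all pairwise compatibility conditions hold.
Pairwise compatibility: gcd(m_i, m_j) must divide a_i - a_j for every pair.
Merge one congruence at a time:
  Start: x ≡ 11 (mod 15).
  Combine with x ≡ 5 (mod 9): gcd(15, 9) = 3; 5 - 11 = -6, which IS divisible by 3, so compatible.
    Write x = 11 + 15·t and substitute into x ≡ 5 (mod 9): 15·t ≡ 5 − 11 = -6 (mod 9).
    Divide the congruence (and modulus) by g = 3: 5·t ≡ -2 (mod 3).
    Reduce coefficients mod 3: 2·t ≡ 1 (mod 3).
    The inverse of 2 mod 3 is 2 (since 2·2 = 4 = 1·3 + 1), so t ≡ 2·1 = 2 ≡ 2 (mod 3).
    Then x = 11 + 15·2 = 41, valid modulo lcm(15, 9) = 45: x ≡ 41 (mod 45).
  Combine with x ≡ 5 (mod 6): gcd(45, 6) = 3; 5 - 41 = -36, which IS divisible by 3, so compatible.
    Write x = 41 + 45·t and substitute into x ≡ 5 (mod 6): 45·t ≡ 5 − 41 = -36 (mod 6).
    Divide the congruence (and modulus) by g = 3: 15·t ≡ -12 (mod 2).
    Reduce coefficients mod 2: 1·t ≡ 0 (mod 2).
    So t ≡ 0 (mod 2).
    Then x = 41 + 45·0 = 41, valid modulo lcm(45, 6) = 90: x ≡ 41 (mod 90).
Verify: 41 mod 15 = 11, 41 mod 9 = 5, 41 mod 6 = 5.

x ≡ 41 (mod 90).


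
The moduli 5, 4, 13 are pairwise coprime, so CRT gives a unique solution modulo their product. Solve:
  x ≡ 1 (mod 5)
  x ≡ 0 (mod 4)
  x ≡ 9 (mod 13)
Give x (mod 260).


Moduli 5, 4, 13 are pairwise coprime; by CRT there is a unique solution modulo M = 5 · 4 · 13 = 260.
Solve pairwise, accumulating the modulus:
  Start with x ≡ 1 (mod 5).
  Combine with x ≡ 0 (mod 4): since gcd(5, 4) = 1, we get a unique residue mod 20.
    Write x = 1 + 5·t and substitute into x ≡ 0 (mod 4): 5·t ≡ 0 − 1 = -1 (mod 4).
    Reduce coefficients mod 4: 1·t ≡ 3 (mod 4).
    So t ≡ 3 (mod 4).
    Then x = 1 + 5·3 = 16, valid modulo lcm(5, 4) = 20: x ≡ 16 (mod 20).
  Combine with x ≡ 9 (mod 13): since gcd(20, 13) = 1, we get a unique residue mod 260.
    Write x = 16 + 20·t and substitute into x ≡ 9 (mod 13): 20·t ≡ 9 − 16 = -7 (mod 13).
    Reduce coefficients mod 13: 7·t ≡ 6 (mod 13).
    The inverse of 7 mod 13 is 2 (since 7·2 = 14 = 1·13 + 1), so t ≡ 2·6 = 12 ≡ 12 (mod 13).
    Then x = 16 + 20·12 = 256, valid modulo lcm(20, 13) = 260: x ≡ 256 (mod 260).
Verify: 256 mod 5 = 1 ✓, 256 mod 4 = 0 ✓, 256 mod 13 = 9 ✓.

x ≡ 256 (mod 260).
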